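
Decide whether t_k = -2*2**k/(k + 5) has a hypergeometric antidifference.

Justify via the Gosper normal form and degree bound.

No — key equation has no polynomial f.

Step 1: r(k) = 2*(k + 5)/(k + 6).
A = 2*k + 10, B = k + 6, C = 1.
f must satisfy (2*k + 10)·f(k+1) − (k + 5)·f(k) = 1.
Degrees (1,1,0) ⇒ d ≤ -1.
Negative degree bound (-1): no f exists, t_k not Gosper-summable.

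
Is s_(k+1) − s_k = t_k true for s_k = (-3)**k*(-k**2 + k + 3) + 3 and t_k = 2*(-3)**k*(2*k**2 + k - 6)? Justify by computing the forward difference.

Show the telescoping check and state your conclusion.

s_(k+1) = -3*(-3)**k*(k - (k + 1)**2 + 4) + 3
s_(k+1) − s_k = 2*(-3)**k*(2*k**2 + k - 6)
(s_(k+1) − s_k) − t_k = 0

valid (s_(k+1) − s_k reduces to t_k)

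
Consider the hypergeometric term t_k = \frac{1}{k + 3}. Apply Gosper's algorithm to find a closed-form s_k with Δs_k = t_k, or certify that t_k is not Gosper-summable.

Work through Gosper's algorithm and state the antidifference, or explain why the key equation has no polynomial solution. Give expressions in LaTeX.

Ratio r(k) = (k + 3)/(k + 4).
A = k + 3, B = k + 4, C = 1.
Set up (k + 3)·f(k+1) − (k + 3)·f(k) − (1) = 0.
d = 0 from the (1,1,0) case.
f = c0 ⇒ A·f(k+1) − B(k−1)·f(k) − C = -1. The system {-1 = 0} is inconsistent; no antidifference.

not Gosper-summable; s_k does not exist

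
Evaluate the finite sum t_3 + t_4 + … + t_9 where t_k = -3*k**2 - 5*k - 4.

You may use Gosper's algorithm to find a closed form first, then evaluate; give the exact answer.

The ratio is (3*k**2 + 11*k + 12)/(3*k**2 + 5*k + 4).
So A=1 and B=1, with C=k**2 + 5*k/3 + 4/3.
f must satisfy (1)·f(k+1) − (1)·f(k) = k**2 + 5*k/3 + 4/3.
d = 3 from the (0,0,2) case.
Solve for f: f(k) = k*(k**2 + k + 2)/3 (degree 3 ≤ 3).
Get s_k = R·t_k = k*(-k**2 - k - 2) with R(k) = B(k−1)f(k)/C(k) = k*(k**2 + k + 2)/(3*k**2 + 5*k + 4).
s_(k+1) − s_k = -3*k**2 - 5*k - 4 = t_k.
Telescoping: Σ = s_(10) − s_(3) = -1120 − (-42) = -1078.

Σ = -1078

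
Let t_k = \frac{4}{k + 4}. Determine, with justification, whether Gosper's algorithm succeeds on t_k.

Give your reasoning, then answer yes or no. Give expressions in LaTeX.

No — the linear system for f has no solution.

r(k) = (k + 4)/(k + 5) after simplifying.
So A=k + 4 and B=k + 5, with C=1.
f must satisfy (k + 4)·f(k+1) − (k + 4)·f(k) = 1.
d = 0 from the (1,1,0) case.
Write f(k) = c0. Then LHS − RHS = -1, requiring -1 = 0: contradictory. No certificate.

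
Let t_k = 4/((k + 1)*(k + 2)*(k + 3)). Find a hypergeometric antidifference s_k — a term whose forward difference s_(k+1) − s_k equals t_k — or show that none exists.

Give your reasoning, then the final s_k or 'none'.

s_k = k*(k + 3)/((k + 1)*(k + 2))

r(k) = (k + 1)/(k + 4) after simplifying.
Take A(k)=k + 1, B(k)=k + 4, C(k)=1.
Set up (k + 1)·f(k+1) − (k + 3)·f(k) − (1) = 0.
From deg A=1, deg B=1, deg C=0: d=2.
Solving with deg f ≤ 2: f(k) = k*(k + 3)/4.
Get s_k = R·t_k = k*(k + 3)/((k + 1)*(k + 2)) with R(k) = B(k−1)f(k)/C(k) = k*(k + 3)**2/4.
s_(k+1) − s_k = 4/(k**3 + 6*k**2 + 11*k + 6) = t_k.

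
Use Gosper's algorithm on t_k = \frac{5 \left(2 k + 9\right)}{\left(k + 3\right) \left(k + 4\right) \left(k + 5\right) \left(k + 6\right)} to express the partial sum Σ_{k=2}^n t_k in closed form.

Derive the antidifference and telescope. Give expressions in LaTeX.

S(n) = \frac{n^{2} + 10 n - 11}{7 \left(n^{2} + 10 n + 24\right)}

Ratio r(k) = (k + 3)*(2*k + 11)/((k + 7)*(2*k + 9)).
So A=k + 3 and B=k + 7, with C=k + 9/2.
Need (k + 3)·f(k+1) − (k + 6)·f(k) = k + 9/2.
Bound: deg f ≤ 3.
Match coefficients ⇒ f(k) = k*(k + 4)*(k + 8)/30.
R(k) = B(k−1)·f(k)/C(k) = k*(k + 4)*(k + 6)*(k + 8)/(15*(2*k + 9)); s_k = R·t_k = k*(k + 8)/(3*(k**2 + 8*k + 15)).
Δs = 5*(2*k + 9)/(k**4 + 18*k**3 + 119*k**2 + 342*k + 360), as required.
s_(n+1) = (n**2 + 10*n + 9)/(3*(n**2 + 10*n + 24)) and s_(2) = 4/21, so S(n) = (n**2 + 10*n - 11)/(7*(n**2 + 10*n + 24)).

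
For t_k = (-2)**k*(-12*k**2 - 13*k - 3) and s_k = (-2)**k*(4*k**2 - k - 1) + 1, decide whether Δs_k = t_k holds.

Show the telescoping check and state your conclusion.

s_(k+1) = (-2)**(k + 1)*(-k + 4*(k + 1)**2 - 2) + 1
s_(k+1) − s_k = (-2)**k*(-12*k**2 - 13*k - 3)
(s_(k+1) − s_k) − t_k = 0

Valid: the claim telescopes to t_k.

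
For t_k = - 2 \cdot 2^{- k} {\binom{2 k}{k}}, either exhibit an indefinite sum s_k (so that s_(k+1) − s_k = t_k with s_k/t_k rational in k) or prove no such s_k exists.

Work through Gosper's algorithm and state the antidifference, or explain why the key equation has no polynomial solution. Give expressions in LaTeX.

no hypergeometric antidifference exists

The ratio is (2*k + 1)/(k + 1).
Normal form (A,B,C) = (2*k + 1, k + 1, 1).
Need (2*k + 1)·f(k+1) − (k)·f(k) = 1.
d = -1 from the (1,1,0) case.
Bound -1 < 0, so the key equation has no polynomial solution.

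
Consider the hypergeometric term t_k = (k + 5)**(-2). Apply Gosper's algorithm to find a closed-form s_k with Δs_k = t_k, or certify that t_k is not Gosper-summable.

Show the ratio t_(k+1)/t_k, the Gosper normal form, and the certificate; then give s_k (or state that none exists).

Compute t_(k+1)/t_k: get (k + 5)**2/(k + 6)**2.
Normal form (A,B,C) = (k**2 + 10*k + 25, k**2 + 12*k + 36, 1).
Key eq: (k**2 + 10*k + 25)·f(k+1) = (k**2 + 10*k + 25)·f(k) + (1).
d = 0 from the (2,2,0) case.
f = c0 ⇒ A·f(k+1) − B(k−1)·f(k) − C = -1. The system {-1 = 0} is inconsistent; no antidifference.

none (Gosper's algorithm certifies no s_k)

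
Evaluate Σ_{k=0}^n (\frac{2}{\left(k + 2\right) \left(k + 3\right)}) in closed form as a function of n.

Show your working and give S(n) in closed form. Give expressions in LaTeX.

S(n) = \frac{n + 1}{n + 3}

The ratio is (k + 2)/(k + 4).
A = k + 2, B = k + 4, C = 1.
Need (k + 2)·f(k+1) − (k + 3)·f(k) = 1.
d = 1 from the (1,1,0) case.
A polynomial solution: f(k) = k/2.
R(k) = B(k−1)·f(k)/C(k) = k*(k + 3)/2; s_k = R·t_k = k/(k + 2).
Verify: 2/(k**2 + 5*k + 6) matches t_k.
Σ_(k=0)^n t_k = s_(n+1) − s_(0) = ((n + 1)/(n + 3)) − (0), i.e. (n + 1)/(n + 3).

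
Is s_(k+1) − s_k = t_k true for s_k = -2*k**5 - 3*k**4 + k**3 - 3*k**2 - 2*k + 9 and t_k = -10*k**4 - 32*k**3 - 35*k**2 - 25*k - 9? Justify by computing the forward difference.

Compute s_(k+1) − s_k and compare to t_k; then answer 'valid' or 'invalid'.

valid (s_(k+1) − s_k reduces to t_k)

s_(k+1) = k*(-2*k**4 - 13*k**3 - 31*k**2 - 38*k - 27)
s_(k+1) − s_k = -10*k**4 - 32*k**3 - 35*k**2 - 25*k - 9
(s_(k+1) − s_k) − t_k = 0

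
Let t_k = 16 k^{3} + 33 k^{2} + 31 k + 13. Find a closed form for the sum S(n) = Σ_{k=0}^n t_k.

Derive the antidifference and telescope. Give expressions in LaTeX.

Compute t_(k+1)/t_k: get (16*k**3 + 81*k**2 + 145*k + 93)/(16*k**3 + 33*k**2 + 31*k + 13).
So A=1 and B=1, with C=k**3 + 33*k**2/16 + 31*k/16 + 13/16.
f must satisfy (1)·f(k+1) − (1)·f(k) = k**3 + 33*k**2/16 + 31*k/16 + 13/16.
d = 4 from the (0,0,3) case.
Coefficient equations give f(k) = k*(4*k**3 + 3*k**2 + 3*k + 3)/16.
R(k) = B(k−1)·f(k)/C(k) = k*(4*k**3 + 3*k**2 + 3*k + 3)/(16*k**3 + 33*k**2 + 31*k + 13); s_k = R·t_k = k*(4*k**3 + 3*k**2 + 3*k + 3).
Verify: 16*k**3 + 33*k**2 + 31*k + 13 matches t_k.
Telescope: S(n) = s_(n+1) − s_(0) = 4*n**4 + 19*n**3 + 36*n**2 + 34*n + 13 − (0) = 4*n**4 + 19*n**3 + 36*n**2 + 34*n + 13.

S(n) = 4 n^{4} + 19 n^{3} + 36 n^{2} + 34 n + 13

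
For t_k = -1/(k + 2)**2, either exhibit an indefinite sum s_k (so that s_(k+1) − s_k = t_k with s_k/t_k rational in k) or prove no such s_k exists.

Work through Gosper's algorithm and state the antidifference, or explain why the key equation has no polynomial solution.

not Gosper-summable; s_k does not exist

The ratio is (k + 2)**2/(k + 3)**2.
Take A(k)=k**2 + 4*k + 4, B(k)=k**2 + 6*k + 9, C(k)=1.
Need (k**2 + 4*k + 4)·f(k+1) − (k**2 + 4*k + 4)·f(k) = 1.
Degrees (2,2,0) ⇒ d ≤ 0.
Write f(k) = c0. Then LHS − RHS = -1, requiring -1 = 0: contradictory. No certificate.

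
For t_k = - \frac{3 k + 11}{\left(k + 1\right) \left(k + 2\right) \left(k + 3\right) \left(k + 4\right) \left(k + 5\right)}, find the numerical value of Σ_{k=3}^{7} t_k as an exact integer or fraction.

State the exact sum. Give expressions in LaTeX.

Σ = -47/7560

The ratio is (k + 1)*(3*k + 14)/((k + 6)*(3*k + 11)).
A = k + 1, B = k + 6, C = k + 11/3.
Set up (k + 1)·f(k+1) − (k + 5)·f(k) − (k + 11/3) = 0.
Bound: deg f ≤ 4.
Match coefficients ⇒ f(k) = k*(k + 3)*(k**2 + 7*k + 14)/24.
Get s_k = R·t_k = k*(-k**2 - 7*k - 14)/(8*(k**3 + 7*k**2 + 14*k + 8)) with R(k) = B(k−1)f(k)/C(k) = k*(k + 3)*(k + 5)*(k**2 + 7*k + 14)/(8*(3*k + 11)).
Δs = (-3*k - 11)/(k**5 + 15*k**4 + 85*k**3 + 225*k**2 + 274*k + 120), as required.
Sum = s_(8) − s_(3); s_(8) = -67/540, s_(3) = -33/280 ⇒ -47/7560.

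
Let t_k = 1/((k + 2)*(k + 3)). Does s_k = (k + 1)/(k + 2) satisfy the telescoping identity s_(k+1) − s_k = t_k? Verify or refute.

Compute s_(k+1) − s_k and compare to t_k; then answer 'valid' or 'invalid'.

s_(k+1) = (k + 2)/(k + 3)
s_(k+1) − s_k = 1/(k**2 + 5*k + 6)
(s_(k+1) − s_k) − t_k = 0

valid; difference matches t_k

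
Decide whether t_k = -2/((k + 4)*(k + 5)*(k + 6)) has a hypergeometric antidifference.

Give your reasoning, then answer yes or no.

Yes. s_k = k*(-k - 9)/(20*(k + 4)*(k + 5)).

t_(k+1)/t_k = (k + 4)/(k + 7).
Normal form (A,B,C) = (k + 4, k + 7, 1).
Key eq: (k + 4)·f(k+1) = (k + 6)·f(k) + (1).
d = 2 from the (1,1,0) case.
A polynomial solution: f(k) = k*(k + 9)/40.
R(k) = B(k−1)·f(k)/C(k) = k*(k + 6)*(k + 9)/40; s_k = R·t_k = k*(-k - 9)/(20*(k + 4)*(k + 5)).
Verify: -2/(k**3 + 15*k**2 + 74*k + 120) matches t_k.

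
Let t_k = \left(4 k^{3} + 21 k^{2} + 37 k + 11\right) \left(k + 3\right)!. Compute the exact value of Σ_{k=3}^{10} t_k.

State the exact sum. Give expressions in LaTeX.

r(k) = (4*k**4 + 49*k**3 + 223*k**2 + 437*k + 292)/(4*k**3 + 21*k**2 + 37*k + 11) after simplifying.
A = k + 4, B = 1, C = k**3 + 21*k**2/4 + 37*k/4 + 11/4.
Solve (k + 4)·f(k+1) − (1)·f(k) = k**3 + 21*k**2/4 + 37*k/4 + 11/4.
Bound: deg f ≤ 2.
Solve for f: f(k) = (k + 1)*(4*k - 3)/4 (degree 2 ≤ 2).
R(k) = B(k−1)·f(k)/C(k) = (k + 1)*(4*k - 3)/(4*k**3 + 21*k**2 + 37*k + 11); s_k = R·t_k = (k + 1)*(4*k - 3)*factorial(k + 3).
Δs = (4*k**3 + 21*k**2 + 37*k + 11)*factorial(k + 3), as required.
Sum = s_(11) − s_(3); s_(11) = 42891719270400, s_(3) = 25920 ⇒ 42891719244480.

Σ = 42891719244480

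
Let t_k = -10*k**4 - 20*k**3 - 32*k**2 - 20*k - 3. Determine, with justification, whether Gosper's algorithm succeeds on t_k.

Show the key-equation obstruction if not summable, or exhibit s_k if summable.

Yes. s_k = k*(-2*k**4 - 4*k**2 + k + 2).

Ratio r(k) = (10*k**4 + 60*k**3 + 152*k**2 + 184*k + 85)/(10*k**4 + 20*k**3 + 32*k**2 + 20*k + 3).
A = 1, B = 1, C = k**4 + 2*k**3 + 16*k**2/5 + 2*k + 3/10.
Solve (1)·f(k+1) − (1)·f(k) = k**4 + 2*k**3 + 16*k**2/5 + 2*k + 3/10.
Degrees (0,0,4) ⇒ d ≤ 5.
Solving with deg f ≤ 5: f(k) = k*(2*k**4 + 4*k**2 - k - 2)/10.
Get s_k = R·t_k = k*(-2*k**4 - 4*k**2 + k + 2) with R(k) = B(k−1)f(k)/C(k) = k*(2*k**4 + 4*k**2 - k - 2)/(10*k**4 + 20*k**3 + 32*k**2 + 20*k + 3).
Verify: -10*k**4 - 20*k**3 - 32*k**2 - 20*k - 3 matches t_k.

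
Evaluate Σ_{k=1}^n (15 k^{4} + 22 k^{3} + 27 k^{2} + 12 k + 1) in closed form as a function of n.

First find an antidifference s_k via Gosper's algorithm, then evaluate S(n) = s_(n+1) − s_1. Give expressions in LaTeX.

S(n) = n \left(3 n^{4} + 13 n^{3} + 25 n^{2} + 25 n + 11\right)

r(k) = (15*k**4 + 82*k**3 + 183*k**2 + 192*k + 77)/(15*k**4 + 22*k**3 + 27*k**2 + 12*k + 1) after simplifying.
A = 1, B = 1, C = k**4 + 22*k**3/15 + 9*k**2/5 + 4*k/5 + 1/15.
f must satisfy (1)·f(k+1) − (1)·f(k) = k**4 + 22*k**3/15 + 9*k**2/5 + 4*k/5 + 1/15.
From deg A=0, deg B=0, deg C=4: d=5.
Solve for f: f(k) = k*(3*k**4 - 2*k**3 + 3*k**2 - 2*k - 1)/15 (degree 5 ≤ 5).
Get s_k = R·t_k = k*(3*k**4 - 2*k**3 + 3*k**2 - 2*k - 1) with R(k) = B(k−1)f(k)/C(k) = k*(3*k**4 - 2*k**3 + 3*k**2 - 2*k - 1)/(15*k**4 + 22*k**3 + 27*k**2 + 12*k + 1).
Δs = 15*k**4 + 22*k**3 + 27*k**2 + 12*k + 1, as required.
Σ_(k=1)^n t_k = s_(n+1) − s_(1) = (3*n**5 + 13*n**4 + 25*n**3 + 25*n**2 + 11*n + 1) − (1), i.e. n*(3*n**4 + 13*n**3 + 25*n**2 + 25*n + 11).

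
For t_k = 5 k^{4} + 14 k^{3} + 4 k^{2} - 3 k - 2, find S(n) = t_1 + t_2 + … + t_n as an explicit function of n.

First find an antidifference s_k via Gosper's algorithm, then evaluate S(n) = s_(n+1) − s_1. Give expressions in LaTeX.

t_(k+1)/t_k = (5*k**4 + 34*k**3 + 76*k**2 + 67*k + 18)/(5*k**4 + 14*k**3 + 4*k**2 - 3*k - 2).
A = 1, B = 1, C = k**4 + 14*k**3/5 + 4*k**2/5 - 3*k/5 - 2/5.
Need (1)·f(k+1) − (1)·f(k) = k**4 + 14*k**3/5 + 4*k**2/5 - 3*k/5 - 2/5.
Degrees (0,0,4) ⇒ d ≤ 5.
Match coefficients ⇒ f(k) = k**3*(k**2 + k - 4)/5.
Then R = B(k−1)f/C = k**3*(k**2 + k - 4)/(5*k**4 + 14*k**3 + 4*k**2 - 3*k - 2), so s_k = R(k)·t_k = k**3*(k**2 + k - 4).
s_(k+1) − s_k = 5*k**4 + 14*k**3 + 4*k**2 - 3*k - 2 = t_k.
Σ_(k=1)^n t_k = s_(n+1) − s_(1) = (n**5 + 6*n**4 + 10*n**3 + 4*n**2 - 3*n - 2) − (-2), i.e. n*(n**4 + 6*n**3 + 10*n**2 + 4*n - 3).

S(n) = n \left(n^{4} + 6 n^{3} + 10 n^{2} + 4 n - 3\right)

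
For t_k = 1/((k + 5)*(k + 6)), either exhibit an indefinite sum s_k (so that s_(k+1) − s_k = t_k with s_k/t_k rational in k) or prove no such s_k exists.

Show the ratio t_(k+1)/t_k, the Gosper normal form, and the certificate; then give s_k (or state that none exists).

The ratio is (k + 5)/(k + 7).
So A=k + 5 and B=k + 7, with C=1.
Solve (k + 5)·f(k+1) − (k + 6)·f(k) = 1.
From deg A=1, deg B=1, deg C=0: d=1.
Coefficient equations give f(k) = k/5.
R(k) = B(k−1)·f(k)/C(k) = k*(k + 6)/5; s_k = R·t_k = k/(5*(k + 5)).
Δs = 1/(k**2 + 11*k + 30), as required.

s_k = k/(5*(k + 5))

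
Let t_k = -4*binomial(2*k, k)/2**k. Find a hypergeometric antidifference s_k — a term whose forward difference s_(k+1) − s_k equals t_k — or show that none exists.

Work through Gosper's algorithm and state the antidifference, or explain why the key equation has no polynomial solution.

not Gosper-summable; s_k does not exist

Compute t_(k+1)/t_k: get (2*k + 1)/(k + 1).
So A=2*k + 1 and B=k + 1, with C=1.
Key eq: (2*k + 1)·f(k+1) = (k)·f(k) + (1).
Bound: deg f ≤ -1.
Negative degree bound (-1): no f exists, t_k not Gosper-summable.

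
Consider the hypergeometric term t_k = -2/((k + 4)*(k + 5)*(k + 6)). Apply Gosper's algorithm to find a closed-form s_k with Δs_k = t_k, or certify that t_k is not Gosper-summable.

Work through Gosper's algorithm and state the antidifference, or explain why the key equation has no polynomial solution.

Ratio r(k) = (k + 4)/(k + 7).
A = k + 4, B = k + 7, C = 1.
Set up (k + 4)·f(k+1) − (k + 6)·f(k) − (1) = 0.
Degrees (1,1,0) ⇒ d ≤ 2.
Match coefficients ⇒ f(k) = k*(k + 9)/40.
Get s_k = R·t_k = k*(-k - 9)/(20*(k + 4)*(k + 5)) with R(k) = B(k−1)f(k)/C(k) = k*(k + 6)*(k + 9)/40.
s_(k+1) − s_k = -2/(k**3 + 15*k**2 + 74*k + 120) = t_k.

s_k = k*(-k - 9)/(20*(k + 4)*(k + 5))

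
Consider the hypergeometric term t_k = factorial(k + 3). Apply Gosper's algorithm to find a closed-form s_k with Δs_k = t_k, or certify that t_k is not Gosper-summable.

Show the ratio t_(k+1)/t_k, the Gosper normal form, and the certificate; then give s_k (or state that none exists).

none (Gosper's algorithm certifies no s_k)

Compute t_(k+1)/t_k: get k + 4.
Take A(k)=k + 4, B(k)=1, C(k)=1.
Set up (k + 4)·f(k+1) − (1)·f(k) − (1) = 0.
d = -1 from the (1,0,0) case.
Negative degree bound (-1): no f exists, t_k not Gosper-summable.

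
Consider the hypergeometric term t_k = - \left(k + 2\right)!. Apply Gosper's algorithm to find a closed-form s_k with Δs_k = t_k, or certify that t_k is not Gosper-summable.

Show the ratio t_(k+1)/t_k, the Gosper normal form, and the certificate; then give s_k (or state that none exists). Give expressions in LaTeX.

Ratio r(k) = k + 3.
Factor: A=k + 3; B=1; C=1.
Need (k + 3)·f(k+1) − (1)·f(k) = 1.
deg f ≤ -1 (via 1,0,0).
Bound -1 < 0, so the key equation has no polynomial solution.

none (Gosper's algorithm certifies no s_k)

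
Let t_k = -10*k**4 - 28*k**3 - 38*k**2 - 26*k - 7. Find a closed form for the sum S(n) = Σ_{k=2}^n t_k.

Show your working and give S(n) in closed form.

S(n) = -2*n**5 - 12*n**4 - 30*n**3 - 39*n**2 - 26*n + 109

r(k) = (10*k**4 + 68*k**3 + 182*k**2 + 226*k + 109)/(10*k**4 + 28*k**3 + 38*k**2 + 26*k + 7) after simplifying.
Gosper form: A/B · C(k+1)/C(k) with A=1, B=1, C=k**4 + 14*k**3/5 + 19*k**2/5 + 13*k/5 + 7/10.
Solve (1)·f(k+1) − (1)·f(k) = k**4 + 14*k**3/5 + 19*k**2/5 + 13*k/5 + 7/10.
Degrees (0,0,4) ⇒ d ≤ 5.
Coefficient equations give f(k) = k**2*(2*k**3 + 2*k**2 + 2*k + 1)/10.
Get s_k = R·t_k = k**2*(-2*k**3 - 2*k**2 - 2*k - 1) with R(k) = B(k−1)f(k)/C(k) = k**2*(2*k**3 + 2*k**2 + 2*k + 1)/(10*k**4 + 28*k**3 + 38*k**2 + 26*k + 7).
s_(k+1) − s_k = -10*k**4 - 28*k**3 - 38*k**2 - 26*k - 7 = t_k.
Σ_(k=2)^n t_k = s_(n+1) − s_(2) = (-2*n**5 - 12*n**4 - 30*n**3 - 39*n**2 - 26*n - 7) − (-116), i.e. -2*n**5 - 12*n**4 - 30*n**3 - 39*n**2 - 26*n + 109.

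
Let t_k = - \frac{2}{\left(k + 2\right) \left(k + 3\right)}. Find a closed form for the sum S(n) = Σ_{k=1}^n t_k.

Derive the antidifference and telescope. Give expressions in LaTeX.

t_(k+1)/t_k = (k + 2)/(k + 4).
Gosper form: A/B · C(k+1)/C(k) with A=k + 2, B=k + 4, C=1.
Set up (k + 2)·f(k+1) − (k + 3)·f(k) − (1) = 0.
Bound: deg f ≤ 1.
Match coefficients ⇒ f(k) = k/2.
So s_k = (B(k−1)f/C)·t_k = (k*(k + 3)/2)·t_k = -k/(k + 2).
s_(k+1) − s_k = -2/(k**2 + 5*k + 6) = t_k.
s_(n+1) = (-n - 1)/(n + 3) and s_(1) = -1/3, so S(n) = -2*n/(3*n + 9).

S(n) = - \frac{2 n}{3 n + 9}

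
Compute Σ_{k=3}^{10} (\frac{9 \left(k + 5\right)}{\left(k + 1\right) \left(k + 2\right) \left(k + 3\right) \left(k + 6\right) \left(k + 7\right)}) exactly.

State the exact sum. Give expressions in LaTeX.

Compute t_(k+1)/t_k: get (k + 1)*(k + 6)**2/((k + 4)*(k + 5)*(k + 8)).
Factor: A=k + 1; B=k + 8; C=k**3 + 14*k**2 + 65*k + 100.
f must satisfy (k + 1)·f(k+1) − (k + 7)·f(k) = k**3 + 14*k**2 + 65*k + 100.
deg f ≤ 6 (via 1,1,3).
Solving with deg f ≤ 6: f(k) = k*(k + 3)*(k + 4)**2*(k + 5)**2/36.
So s_k = (B(k−1)f/C)·t_k = (k*(k + 3)*(k + 4)*(k + 7)/36)·t_k = k*(k**2 + 9*k + 20)/(4*(k**3 + 9*k**2 + 20*k + 12)).
s_(k+1) − s_k = 9*(k + 5)/(k**5 + 19*k**4 + 131*k**3 + 401*k**2 + 540*k + 252) = t_k.
Telescoping: Σ = s_(11) − s_(3) = 55/221 − (7/30) = 103/6630.

Σ = 103/6630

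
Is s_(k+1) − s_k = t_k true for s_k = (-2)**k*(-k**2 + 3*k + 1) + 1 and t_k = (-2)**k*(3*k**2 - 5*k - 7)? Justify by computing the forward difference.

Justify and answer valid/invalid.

s_(k+1) = (-2)**(k + 1)*(3*k - (k + 1)**2 + 4) + 1
s_(k+1) − s_k = (-2)**k*(3*k**2 - 5*k - 7)
(s_(k+1) − s_k) − t_k = 0

valid (s_(k+1) − s_k reduces to t_k)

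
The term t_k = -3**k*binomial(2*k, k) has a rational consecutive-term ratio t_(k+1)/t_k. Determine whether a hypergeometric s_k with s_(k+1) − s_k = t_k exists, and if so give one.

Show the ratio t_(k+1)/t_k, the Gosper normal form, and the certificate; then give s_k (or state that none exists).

The ratio is 6*(2*k + 1)/(k + 1).
Take A(k)=12*k + 6, B(k)=k + 1, C(k)=1.
Key eq: (12*k + 6)·f(k+1) = (k)·f(k) + (1).
d = -1 from the (1,1,0) case.
Negative degree bound (-1): no f exists, t_k not Gosper-summable.

none (Gosper's algorithm certifies no s_k)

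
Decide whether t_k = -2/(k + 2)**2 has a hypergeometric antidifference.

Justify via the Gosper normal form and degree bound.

No; the coefficient equations for f are inconsistent.

Compute t_(k+1)/t_k: get (k + 2)**2/(k + 3)**2.
So A=k**2 + 4*k + 4 and B=k**2 + 6*k + 9, with C=1.
Need (k**2 + 4*k + 4)·f(k+1) − (k**2 + 4*k + 4)·f(k) = 1.
From deg A=2, deg B=2, deg C=0: d=0.
Write f(k) = c0. Then LHS − RHS = -1, requiring -1 = 0: contradictory. No certificate.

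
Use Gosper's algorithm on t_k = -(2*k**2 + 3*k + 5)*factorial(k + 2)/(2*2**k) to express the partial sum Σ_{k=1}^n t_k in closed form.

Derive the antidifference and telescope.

t_(k+1)/t_k = (k + 3)*(3*k + 2*(k + 1)**2 + 8)/(2*(2*k**2 + 3*k + 5)).
Gosper form: A/B · C(k+1)/C(k) with A=k/2 + 3/2, B=1, C=k**2 + 3*k/2 + 5/2.
f must satisfy (k/2 + 3/2)·f(k+1) − (1)·f(k) = k**2 + 3*k/2 + 5/2.
deg f ≤ 1 (via 1,0,2).
A polynomial solution: f(k) = 2*k - 1.
So s_k = (B(k−1)f/C)·t_k = (2*(2*k - 1)/(2*k**2 + 3*k + 5))·t_k = -(2*k - 1)*factorial(k + 2)/2**k.
Check: Δs_k = -(2*k**2 + 3*k + 5)*factorial(k + 2)/(2*2**k). ✓
Telescope: S(n) = s_(n+1) − s_(1) = -2**(-n - 1)*(2*n + 1)*factorial(n + 3) − (-3) = 3 - n*factorial(n + 3)/2**n - factorial(n + 3)/(2*2**n).

S(n) = 3 - n*factorial(n + 3)/2**n - factorial(n + 3)/(2*2**n)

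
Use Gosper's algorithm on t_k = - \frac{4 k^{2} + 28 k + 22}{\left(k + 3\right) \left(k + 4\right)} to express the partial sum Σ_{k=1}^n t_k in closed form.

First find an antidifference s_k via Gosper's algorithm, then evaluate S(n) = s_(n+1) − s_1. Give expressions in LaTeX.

Ratio r(k) = (k + 3)*(14*k + 2*(k + 1)**2 + 25)/((k + 5)*(2*k**2 + 14*k + 11)).
So A=k + 3 and B=k + 5, with C=k**2 + 7*k + 11/2.
Key eq: (k + 3)·f(k+1) = (k + 4)·f(k) + (k**2 + 7*k + 11/2).
From deg A=1, deg B=1, deg C=2: d=2.
Solving with deg f ≤ 2: f(k) = k*(6*k + 5)/6.
R(k) = B(k−1)·f(k)/C(k) = k*(k + 4)*(6*k + 5)/(3*(2*k**2 + 14*k + 11)); s_k = R·t_k = -2*k*(6*k + 5)/(3*k + 9).
s_(k+1) − s_k = 2*(-2*k**2 - 14*k - 11)/(k**2 + 7*k + 12) = t_k.
Evaluate: s_(n+1) = 2*(-6*n**2 - 17*n - 11)/(3*(n + 4)); subtract s_(1) = -11/6 ⇒ S(n) = n*(-8*n - 19)/(2*(n + 4)).

S(n) = \frac{n \left(- 8 n - 19\right)}{2 \left(n + 4\right)}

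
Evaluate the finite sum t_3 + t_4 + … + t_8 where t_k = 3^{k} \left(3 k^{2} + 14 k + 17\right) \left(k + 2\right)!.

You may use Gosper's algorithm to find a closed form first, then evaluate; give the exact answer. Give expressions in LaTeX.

Compute t_(k+1)/t_k: get 3*(3*k**3 + 29*k**2 + 94*k + 102)/(3*k**2 + 14*k + 17).
Normal form (A,B,C) = (3*k + 9, 1, k**2 + 14*k/3 + 17/3).
Need (3*k + 9)·f(k+1) − (1)·f(k) = k**2 + 14*k/3 + 17/3.
d = 1 from the (1,0,2) case.
Solve for f: f(k) = (k + 1)/3 (degree 1 ≤ 1).
So s_k = (B(k−1)f/C)·t_k = ((k + 1)/(3*k**2 + 14*k + 17))·t_k = 3**k*(k + 1)*factorial(k + 2).
s_(k+1) − s_k = 3**k*(3*k**2 + 14*k + 17)*factorial(k + 2) = t_k.
Telescoping: Σ = s_(9) − s_(3) = 7856823744000 − (12960) = 7856823731040.

Σ = 7856823731040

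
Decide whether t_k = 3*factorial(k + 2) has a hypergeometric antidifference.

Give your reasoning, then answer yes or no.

Step 1: r(k) = k + 3.
Take A(k)=k + 3, B(k)=1, C(k)=1.
Solve (k + 3)·f(k+1) − (1)·f(k) = 1.
From deg A=1, deg B=0, deg C=0: d=-1.
Bound -1 < 0, so the key equation has no polynomial solution.

No — key equation has no polynomial f.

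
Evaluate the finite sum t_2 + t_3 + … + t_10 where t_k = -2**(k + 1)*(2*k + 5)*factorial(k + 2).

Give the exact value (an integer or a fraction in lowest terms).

Step 1: r(k) = 2*(k + 3)*(2*k + 7)/(2*k + 5).
Factor: A=2*k + 6; B=1; C=k + 5/2.
f must satisfy (2*k + 6)·f(k+1) − (1)·f(k) = k + 5/2.
d = 0 from the (1,0,1) case.
Match coefficients ⇒ f(k) = 1/2.
R(k) = B(k−1)·f(k)/C(k) = 1/(2*k + 5); s_k = R·t_k = -2**(k + 1)*factorial(k + 2).
Δs = -2**(k + 1)*(2*k + 5)*factorial(k + 2), as required.
Σ_(k=2)^(10) t_k = s_(11) − s_(2) = -25505877196800 − (-192) = -25505877196608.

Σ = -25505877196608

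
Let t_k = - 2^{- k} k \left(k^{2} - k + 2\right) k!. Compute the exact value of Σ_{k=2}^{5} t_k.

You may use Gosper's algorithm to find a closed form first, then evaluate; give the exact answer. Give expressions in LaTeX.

Σ = -1037/2

Step 1: r(k) = (k + 1)**2*(-k + (k + 1)**2 + 1)/(2*k*(k**2 - k + 2)).
Take A(k)=k/2 + 1/2, B(k)=1, C(k)=k**3 - k**2 + 2*k.
Key eq: (k/2 + 1/2)·f(k+1) = (1)·f(k) + (k**3 - k**2 + 2*k).
From deg A=1, deg B=0, deg C=3: d=2.
Solve for f: f(k) = 2*(k**2 - 2*k - 1) (degree 2 ≤ 2).
R(k) = B(k−1)·f(k)/C(k) = 2*(k**2 - 2*k - 1)/(k*(k**2 - k + 2)); s_k = R·t_k = 2**(1 - k)*(-k**2 + 2*k + 1)*factorial(k).
Verify: -k*(k**2 - k + 2)*factorial(k)/2**k matches t_k.
Σ_(k=2)^(5) t_k = s_(6) − s_(2) = -1035/2 − (1) = -1037/2.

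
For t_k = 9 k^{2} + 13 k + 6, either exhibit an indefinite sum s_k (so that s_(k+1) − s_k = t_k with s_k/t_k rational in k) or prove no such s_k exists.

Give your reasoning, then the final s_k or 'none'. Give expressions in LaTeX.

Step 1: r(k) = (9*k**2 + 31*k + 28)/(9*k**2 + 13*k + 6).
Normal form (A,B,C) = (1, 1, k**2 + 13*k/9 + 2/3).
Key eq: (1)·f(k+1) = (1)·f(k) + (k**2 + 13*k/9 + 2/3).
From deg A=0, deg B=0, deg C=2: d=3.
Match coefficients ⇒ f(k) = k*(3*k**2 + 2*k + 1)/9.
Get s_k = R·t_k = k*(3*k**2 + 2*k + 1) with R(k) = B(k−1)f(k)/C(k) = k*(3*k**2 + 2*k + 1)/(9*k**2 + 13*k + 6).
Verify: 9*k**2 + 13*k + 6 matches t_k.

s_k = k \left(3 k^{2} + 2 k + 1\right)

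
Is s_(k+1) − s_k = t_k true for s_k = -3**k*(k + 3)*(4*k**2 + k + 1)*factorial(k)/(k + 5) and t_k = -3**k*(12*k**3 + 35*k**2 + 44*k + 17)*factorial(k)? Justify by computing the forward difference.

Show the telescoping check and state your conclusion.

Invalid: residual 2*3**k*(12*k**4 + 95*k**3 + 215*k**2 + 236*k + 84)*factorial(k)/((k + 5)*(k + 6)) ≠ 0.

s_(k+1) = -3**(k + 1)*(k + 4)*(4*k**2 + 9*k + 6)*factorial(k + 1)/(k + 6)
s_(k+1) − s_k = -3**k*(12*k**5 + 143*k**4 + 599*k**3 + 1121*k**2 + 1035*k + 342)*factorial(k)/((k + 5)*(k + 6))
(s_(k+1) − s_k) − t_k = 2*3**k*(12*k**4 + 95*k**3 + 215*k**2 + 236*k + 84)*factorial(k)/((k + 5)*(k + 6))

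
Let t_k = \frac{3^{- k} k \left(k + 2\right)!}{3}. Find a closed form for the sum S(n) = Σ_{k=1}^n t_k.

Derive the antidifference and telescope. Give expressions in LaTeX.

S(n) = -2 + \frac{3^{- n} \left(n + 3\right)!}{3}

Step 1: r(k) = (k + 1)*(k + 3)/(3*k).
Gosper form: A/B · C(k+1)/C(k) with A=k/3 + 1, B=1, C=k.
f must satisfy (k/3 + 1)·f(k+1) − (1)·f(k) = k.
Degrees (1,0,1) ⇒ d ≤ 0.
Solve for f: f(k) = 3 (degree 0 ≤ 0).
Certificate R = B(k−1)f/C = 3/k gives s_k = factorial(k + 2)/3**k.
Verify: k*factorial(k + 2)/(3*3**k) matches t_k.
Telescope: S(n) = s_(n+1) − s_(1) = 3**(-n - 1)*factorial(n + 3) − (2) = -2 + factorial(n + 3)/(3*3**n).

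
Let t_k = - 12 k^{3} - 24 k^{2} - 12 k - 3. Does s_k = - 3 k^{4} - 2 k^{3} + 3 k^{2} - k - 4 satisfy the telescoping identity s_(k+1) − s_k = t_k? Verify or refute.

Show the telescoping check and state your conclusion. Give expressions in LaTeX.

valid (s_(k+1) − s_k reduces to t_k)

s_(k+1) = -3*k**4 - 14*k**3 - 21*k**2 - 13*k - 7
s_(k+1) − s_k = -12*k**3 - 24*k**2 - 12*k - 3
(s_(k+1) − s_k) − t_k = 0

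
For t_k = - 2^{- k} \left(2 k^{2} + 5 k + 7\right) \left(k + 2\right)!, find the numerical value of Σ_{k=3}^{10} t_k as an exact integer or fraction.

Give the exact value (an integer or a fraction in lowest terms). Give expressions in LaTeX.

Σ = -139864515

Ratio r(k) = (k + 3)*(5*k + 2*(k + 1)**2 + 12)/(2*(2*k**2 + 5*k + 7)).
Factor: A=k/2 + 3/2; B=1; C=k**2 + 5*k/2 + 7/2.
Need (k/2 + 3/2)·f(k+1) − (1)·f(k) = k**2 + 5*k/2 + 7/2.
Bound: deg f ≤ 1.
Solving with deg f ≤ 1: f(k) = 2*k + 1.
R(k) = B(k−1)·f(k)/C(k) = 2*(2*k + 1)/(2*k**2 + 5*k + 7); s_k = R·t_k = -2**(1 - k)*(2*k + 1)*factorial(k + 2).
Check: Δs_k = -(2*k**2 + 5*k + 7)*factorial(k + 2)/2**k. ✓
Σ_(k=3)^(10) t_k = s_(11) − s_(3) = -139864725 − (-210) = -139864515.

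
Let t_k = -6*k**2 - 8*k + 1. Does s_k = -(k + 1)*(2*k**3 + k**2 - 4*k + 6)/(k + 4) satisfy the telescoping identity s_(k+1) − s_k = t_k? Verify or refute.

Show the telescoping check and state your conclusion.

Invalid: residual 3*(4*k**3 + 31*k**2 + 35*k - 10)/(k**2 + 9*k + 20) ≠ 0.

s_(k+1) = -(k + 2)*(-4*k + 2*(k + 1)**3 + (k + 1)**2 + 2)/(k + 5)
s_(k+1) − s_k = 2*(-3*k**4 - 25*k**3 - 49*k**2 - 23*k - 5)/(k**2 + 9*k + 20)
(s_(k+1) − s_k) − t_k = 3*(4*k**3 + 31*k**2 + 35*k - 10)/(k**2 + 9*k + 20)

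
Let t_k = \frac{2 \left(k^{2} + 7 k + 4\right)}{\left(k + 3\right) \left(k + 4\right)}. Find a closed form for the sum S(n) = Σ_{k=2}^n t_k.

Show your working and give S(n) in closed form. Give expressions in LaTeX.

Compute t_(k+1)/t_k: get (k + 3)*(7*k + (k + 1)**2 + 11)/((k + 5)*(k**2 + 7*k + 4)).
Factor: A=k + 3; B=k + 5; C=k**2 + 7*k + 4.
Need (k + 3)·f(k+1) − (k + 4)·f(k) = k**2 + 7*k + 4.
From deg A=1, deg B=1, deg C=2: d=2.
Coefficient equations give f(k) = k*(3*k + 1)/3.
So s_k = (B(k−1)f/C)·t_k = (k*(k + 4)*(3*k + 1)/(3*(k**2 + 7*k + 4)))·t_k = 2*k*(3*k + 1)/(3*(k + 3)).
Δs = 2*(k**2 + 7*k + 4)/(k**2 + 7*k + 12), as required.
Evaluate: s_(n+1) = 2*(3*n**2 + 7*n + 4)/(3*(n + 4)); subtract s_(2) = 28/15 ⇒ S(n) = 2*(5*n**2 + 7*n - 12)/(5*(n + 4)).

S(n) = \frac{2 \left(5 n^{2} + 7 n - 12\right)}{5 \left(n + 4\right)}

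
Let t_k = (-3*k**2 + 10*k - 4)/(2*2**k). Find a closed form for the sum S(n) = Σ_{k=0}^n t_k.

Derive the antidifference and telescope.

Ratio r(k) = (3*k**2 - 4*k - 3)/(2*(3*k**2 - 10*k + 4)).
Gosper form: A/B · C(k+1)/C(k) with A=1/2, B=1, C=k**2 - 10*k/3 + 4/3.
f must satisfy (1/2)·f(k+1) − (1)·f(k) = k**2 - 10*k/3 + 4/3.
d = 2 from the (0,0,2) case.
Solve for f: f(k) = -2*(3*k**2 - 4*k + 3)/3 (degree 2 ≤ 2).
Get s_k = R·t_k = (3*k**2 - 4*k + 3)/2**k with R(k) = B(k−1)f(k)/C(k) = -2*(3*k**2 - 4*k + 3)/(3*k**2 - 10*k + 4).
Verify: (-3*k**2 + 10*k - 4)/(2*2**k) matches t_k.
Evaluate: s_(n+1) = 2**(-n - 1)*(3*n**2 + 2*n + 2); subtract s_(0) = 3 ⇒ S(n) = (-6*2**n + 3*n**2 + 2*n + 2)/(2*2**n).

S(n) = (-6*2**n + 3*n**2 + 2*n + 2)/(2*2**n)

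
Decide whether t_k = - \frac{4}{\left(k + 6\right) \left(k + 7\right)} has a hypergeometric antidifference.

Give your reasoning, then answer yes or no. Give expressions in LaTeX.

Yes. s_k = - \frac{2 k}{3 k + 18}.

The ratio is (k + 6)/(k + 8).
Factor: A=k + 6; B=k + 8; C=1.
Solve (k + 6)·f(k+1) − (k + 7)·f(k) = 1.
deg f ≤ 1 (via 1,1,0).
Coefficient equations give f(k) = k/6.
So s_k = (B(k−1)f/C)·t_k = (k*(k + 7)/6)·t_k = -2*k/(3*k + 18).
Δs = -4/(k**2 + 13*k + 42), as required.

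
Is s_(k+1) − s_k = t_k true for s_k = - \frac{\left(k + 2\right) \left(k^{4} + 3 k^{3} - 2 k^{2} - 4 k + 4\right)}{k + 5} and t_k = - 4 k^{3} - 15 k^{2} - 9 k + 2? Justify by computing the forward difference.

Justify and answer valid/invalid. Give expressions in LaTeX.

Invalid: residual \frac{3 \left(3 k^{4} + 32 k^{3} + 86 k^{2} + 47 k - 14\right)}{k^{2} + 11 k + 30} ≠ 0.

s_(k+1) = (k + 3)*(4*k - (k + 1)**4 - 3*(k + 1)**3 + 2*(k + 1)**2)/(k + 6)
s_(k+1) − s_k = (-4*k**5 - 50*k**4 - 198*k**3 - 289*k**2 - 107*k + 18)/(k**2 + 11*k + 30)
(s_(k+1) − s_k) − t_k = 3*(3*k**4 + 32*k**3 + 86*k**2 + 47*k - 14)/(k**2 + 11*k + 30)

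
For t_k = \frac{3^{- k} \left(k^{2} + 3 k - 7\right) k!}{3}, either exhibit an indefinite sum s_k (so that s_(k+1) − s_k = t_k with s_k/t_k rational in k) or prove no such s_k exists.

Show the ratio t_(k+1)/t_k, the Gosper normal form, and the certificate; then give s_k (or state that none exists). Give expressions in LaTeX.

s_k = 3^{- k} \left(k + 4\right) k!

Step 1: r(k) = (k + 1)*(3*k + (k + 1)**2 - 4)/(3*(k**2 + 3*k - 7)).
Gosper form: A/B · C(k+1)/C(k) with A=k/3 + 1/3, B=1, C=k**2 + 3*k - 7.
Key eq: (k/3 + 1/3)·f(k+1) = (1)·f(k) + (k**2 + 3*k - 7).
Degrees (1,0,2) ⇒ d ≤ 1.
Coefficient equations give f(k) = 3*(k + 4).
So s_k = (B(k−1)f/C)·t_k = (3*(k + 4)/(k**2 + 3*k - 7))·t_k = (k + 4)*factorial(k)/3**k.
s_(k+1) − s_k = (k**2 + 3*k - 7)*factorial(k)/(3*3**k) = t_k.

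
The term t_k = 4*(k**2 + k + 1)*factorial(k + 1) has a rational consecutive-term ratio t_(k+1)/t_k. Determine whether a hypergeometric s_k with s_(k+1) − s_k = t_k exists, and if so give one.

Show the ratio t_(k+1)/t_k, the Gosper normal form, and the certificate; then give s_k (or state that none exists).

s_k = 4*(k - 1)*factorial(k + 1)

Step 1: r(k) = (k + 2)*(k + (k + 1)**2 + 2)/(k**2 + k + 1).
Normal form (A,B,C) = (k + 2, 1, k**2 + k + 1).
Need (k + 2)·f(k+1) − (1)·f(k) = k**2 + k + 1.
From deg A=1, deg B=0, deg C=2: d=1.
Solve for f: f(k) = k - 1 (degree 1 ≤ 1).
Certificate R = B(k−1)f/C = (k - 1)/(k**2 + k + 1) gives s_k = 4*(k - 1)*factorial(k + 1).
s_(k+1) − s_k = 4*(k**2 + k + 1)*factorial(k + 1) = t_k.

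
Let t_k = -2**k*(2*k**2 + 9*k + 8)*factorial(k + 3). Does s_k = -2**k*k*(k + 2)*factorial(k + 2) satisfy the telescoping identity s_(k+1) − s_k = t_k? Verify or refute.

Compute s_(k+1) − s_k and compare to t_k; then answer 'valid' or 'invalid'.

Invalid: residual 2**k*(k + 2)*(2*k + 3)*factorial(k + 2) ≠ 0.

s_(k+1) = -2**(k + 1)*(k + 1)*(k + 3)*factorial(k + 3)
s_(k+1) − s_k = -2**k*(2*k**3 + 13*k**2 + 28*k + 18)*factorial(k + 2)
(s_(k+1) − s_k) − t_k = 2**k*(k + 2)*(2*k + 3)*factorial(k + 2)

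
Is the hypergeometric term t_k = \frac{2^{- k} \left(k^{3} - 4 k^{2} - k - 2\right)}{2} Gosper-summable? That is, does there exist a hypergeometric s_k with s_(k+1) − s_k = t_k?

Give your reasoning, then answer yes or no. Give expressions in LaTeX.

Yes. s_k = 2^{- k} \left(- k^{3} + k^{2} + 2\right).

r(k) = (k**3 - k**2 - 6*k - 6)/(2*(k**3 - 4*k**2 - k - 2)) after simplifying.
Factor: A=1/2; B=1; C=k**3 - 4*k**2 - k - 2.
Key eq: (1/2)·f(k+1) = (1)·f(k) + (k**3 - 4*k**2 - k - 2).
From deg A=0, deg B=0, deg C=3: d=3.
Coefficient equations give f(k) = -2*(k**3 - k**2 - 2).
Certificate R = B(k−1)f/C = -2*(k**3 - k**2 - 2)/(k**3 - 4*k**2 - k - 2) gives s_k = (-k**3 + k**2 + 2)/2**k.
Δs = (k**3 - 4*k**2 - k - 2)/(2*2**k), as required.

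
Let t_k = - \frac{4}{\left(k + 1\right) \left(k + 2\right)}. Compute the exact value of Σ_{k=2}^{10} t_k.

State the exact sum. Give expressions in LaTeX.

Ratio r(k) = (k + 1)/(k + 3).
So A=k + 1 and B=k + 3, with C=1.
Key eq: (k + 1)·f(k+1) = (k + 2)·f(k) + (1).
deg f ≤ 1 (via 1,1,0).
Solving with deg f ≤ 1: f(k) = k.
R(k) = B(k−1)·f(k)/C(k) = k*(k + 2); s_k = R·t_k = -4*k/(k + 1).
Δs = -4/(k**2 + 3*k + 2), as required.
Telescoping: Σ = s_(11) − s_(2) = -11/3 − (-8/3) = -1.

Σ = -1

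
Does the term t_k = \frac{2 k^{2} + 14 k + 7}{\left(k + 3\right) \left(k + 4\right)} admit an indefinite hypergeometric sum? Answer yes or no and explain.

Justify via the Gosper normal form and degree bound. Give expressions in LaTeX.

Yes. s_k = \frac{k \left(6 k + 1\right)}{3 \left(k + 3\right)}.

Step 1: r(k) = (k + 3)*(14*k + 2*(k + 1)**2 + 21)/((k + 5)*(2*k**2 + 14*k + 7)).
A = k + 3, B = k + 5, C = k**2 + 7*k + 7/2.
Set up (k + 3)·f(k+1) − (k + 4)·f(k) − (k**2 + 7*k + 7/2) = 0.
d = 2 from the (1,1,2) case.
Solving with deg f ≤ 2: f(k) = k*(6*k + 1)/6.
So s_k = (B(k−1)f/C)·t_k = (k*(k + 4)*(6*k + 1)/(3*(2*k**2 + 14*k + 7)))·t_k = k*(6*k + 1)/(3*(k + 3)).
Check: Δs_k = (2*k**2 + 14*k + 7)/(k**2 + 7*k + 12). ✓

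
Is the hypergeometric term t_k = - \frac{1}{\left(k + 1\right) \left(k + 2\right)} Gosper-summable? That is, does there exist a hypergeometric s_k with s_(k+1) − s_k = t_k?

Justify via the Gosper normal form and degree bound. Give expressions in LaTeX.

Compute t_(k+1)/t_k: get (k + 1)/(k + 3).
A = k + 1, B = k + 3, C = 1.
f must satisfy (k + 1)·f(k+1) − (k + 2)·f(k) = 1.
d = 1 from the (1,1,0) case.
Coefficient equations give f(k) = k.
Get s_k = R·t_k = -k/(k + 1) with R(k) = B(k−1)f(k)/C(k) = k*(k + 2).
Verify: -1/(k**2 + 3*k + 2) matches t_k.

Yes. s_k = - \frac{k}{k + 1}.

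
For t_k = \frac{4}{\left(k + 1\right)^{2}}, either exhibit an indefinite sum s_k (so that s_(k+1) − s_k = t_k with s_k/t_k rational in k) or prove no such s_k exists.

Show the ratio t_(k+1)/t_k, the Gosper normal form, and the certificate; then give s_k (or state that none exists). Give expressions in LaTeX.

r(k) = (k + 1)**2/(k + 2)**2 after simplifying.
Gosper form: A/B · C(k+1)/C(k) with A=k**2 + 2*k + 1, B=k**2 + 4*k + 4, C=1.
Key eq: (k**2 + 2*k + 1)·f(k+1) = (k**2 + 2*k + 1)·f(k) + (1).
From deg A=2, deg B=2, deg C=0: d=0.
Generic f = c0 gives residual -1; -1 = 0 cannot hold, so t_k is not Gosper-summable.

no hypergeometric antidifference exists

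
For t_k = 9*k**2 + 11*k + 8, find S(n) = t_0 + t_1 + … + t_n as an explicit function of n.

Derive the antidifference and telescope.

Compute t_(k+1)/t_k: get (9*k**2 + 29*k + 28)/(9*k**2 + 11*k + 8).
So A=1 and B=1, with C=k**2 + 11*k/9 + 8/9.
Need (1)·f(k+1) − (1)·f(k) = k**2 + 11*k/9 + 8/9.
Degrees (0,0,2) ⇒ d ≤ 3.
A polynomial solution: f(k) = k*(3*k**2 + k + 4)/9.
Then R = B(k−1)f/C = k*(3*k**2 + k + 4)/(9*k**2 + 11*k + 8), so s_k = R(k)·t_k = k*(3*k**2 + k + 4).
Δs = 9*k**2 + 11*k + 8, as required.
Evaluate: s_(n+1) = 3*n**3 + 10*n**2 + 15*n + 8; subtract s_(0) = 0 ⇒ S(n) = 3*n**3 + 10*n**2 + 15*n + 8.

S(n) = 3*n**3 + 10*n**2 + 15*n + 8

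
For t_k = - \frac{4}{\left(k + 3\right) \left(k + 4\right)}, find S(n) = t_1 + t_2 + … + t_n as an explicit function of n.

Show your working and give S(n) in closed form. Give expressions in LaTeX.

Step 1: r(k) = (k + 3)/(k + 5).
Factor: A=k + 3; B=k + 5; C=1.
Need (k + 3)·f(k+1) − (k + 4)·f(k) = 1.
Bound: deg f ≤ 1.
Solving with deg f ≤ 1: f(k) = k/3.
So s_k = (B(k−1)f/C)·t_k = (k*(k + 4)/3)·t_k = -4*k/(3*k + 9).
Verify: -4/(k**2 + 7*k + 12) matches t_k.
Evaluate: s_(n+1) = 4*(-n - 1)/(3*(n + 4)); subtract s_(1) = -1/3 ⇒ S(n) = -n/(n + 4).

S(n) = - \frac{n}{n + 4}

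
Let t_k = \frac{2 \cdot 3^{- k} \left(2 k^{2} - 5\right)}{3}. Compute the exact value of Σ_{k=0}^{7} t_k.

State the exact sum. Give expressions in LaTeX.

Step 1: r(k) = (2*(k + 1)**2 - 5)/(3*(2*k**2 - 5)).
A = 1/3, B = 1, C = k**2 - 5/2.
Set up (1/3)·f(k+1) − (1)·f(k) − (k**2 - 5/2) = 0.
deg f ≤ 2 (via 0,0,2).
A polynomial solution: f(k) = -3*(2*k**2 + 2*k - 3)/4.
Certificate R = B(k−1)f/C = -3*(2*k**2 + 2*k - 3)/(2*(2*k**2 - 5)) gives s_k = (-2*k**2 - 2*k + 3)/3**k.
s_(k+1) − s_k = 2*(2*k**2 - 5)/(3*3**k) = t_k.
Evaluate s at k=8 and k=0: -47/2187 and 3; difference -6608/2187.

Σ = -6608/2187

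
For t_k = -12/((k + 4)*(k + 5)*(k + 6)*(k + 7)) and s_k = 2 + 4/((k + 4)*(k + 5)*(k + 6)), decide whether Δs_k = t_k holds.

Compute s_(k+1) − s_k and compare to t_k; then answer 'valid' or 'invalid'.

s_(k+1) = 2 + 4/((k + 5)*(k + 6)*(k + 7))
s_(k+1) − s_k = -12/((k + 4)*(k + 5)*(k + 6)*(k + 7))
(s_(k+1) − s_k) − t_k = 0

valid; difference matches t_k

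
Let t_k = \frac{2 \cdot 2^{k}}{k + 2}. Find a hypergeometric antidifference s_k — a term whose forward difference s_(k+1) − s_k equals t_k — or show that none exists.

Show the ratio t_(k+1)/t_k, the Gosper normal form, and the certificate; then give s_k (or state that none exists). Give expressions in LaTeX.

none — t_k is not Gosper-summable

r(k) = 2*(k + 2)/(k + 3) after simplifying.
Gosper form: A/B · C(k+1)/C(k) with A=2*k + 4, B=k + 3, C=1.
Key eq: (2*k + 4)·f(k+1) = (k + 2)·f(k) + (1).
deg f ≤ -1 (via 1,1,0).
deg f ≤ -1 is impossible — no certificate.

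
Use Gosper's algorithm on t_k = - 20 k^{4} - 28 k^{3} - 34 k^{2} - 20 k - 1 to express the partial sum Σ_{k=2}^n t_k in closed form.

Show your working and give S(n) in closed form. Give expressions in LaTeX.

S(n) = - 4 n^{5} - 17 n^{4} - 32 n^{3} - 34 n^{2} - 16 n + 103

Compute t_(k+1)/t_k: get (20*k**4 + 108*k**3 + 238*k**2 + 252*k + 103)/(20*k**4 + 28*k**3 + 34*k**2 + 20*k + 1).
Take A(k)=1, B(k)=1, C(k)=k**4 + 7*k**3/5 + 17*k**2/10 + k + 1/20.
Solve (1)·f(k+1) − (1)·f(k) = k**4 + 7*k**3/5 + 17*k**2/10 + k + 1/20.
From deg A=0, deg B=0, deg C=4: d=5.
Solving with deg f ≤ 5: f(k) = k*(4*k**4 - 3*k**3 + 4*k**2 - 4)/20.
Certificate R = B(k−1)f/C = k*(4*k**4 - 3*k**3 + 4*k**2 - 4)/(20*k**4 + 28*k**3 + 34*k**2 + 20*k + 1) gives s_k = k*(-4*k**4 + 3*k**3 - 4*k**2 + 4).
Δs = -20*k**4 - 28*k**3 - 34*k**2 - 20*k - 1, as required.
Telescope: S(n) = s_(n+1) − s_(2) = -4*n**5 - 17*n**4 - 32*n**3 - 34*n**2 - 16*n - 1 − (-104) = -4*n**5 - 17*n**4 - 32*n**3 - 34*n**2 - 16*n + 103.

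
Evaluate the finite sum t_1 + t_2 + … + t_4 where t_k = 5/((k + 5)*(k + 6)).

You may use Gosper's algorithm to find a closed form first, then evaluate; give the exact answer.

t_(k+1)/t_k = (k + 5)/(k + 7).
Take A(k)=k + 5, B(k)=k + 7, C(k)=1.
Need (k + 5)·f(k+1) − (k + 6)·f(k) = 1.
d = 1 from the (1,1,0) case.
Solve for f: f(k) = k/5 (degree 1 ≤ 1).
So s_k = (B(k−1)f/C)·t_k = (k*(k + 6)/5)·t_k = k/(k + 5).
s_(k+1) − s_k = 5/(k**2 + 11*k + 30) = t_k.
Sum = s_(5) − s_(1); s_(5) = 1/2, s_(1) = 1/6 ⇒ 1/3.

Σ = 1/3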